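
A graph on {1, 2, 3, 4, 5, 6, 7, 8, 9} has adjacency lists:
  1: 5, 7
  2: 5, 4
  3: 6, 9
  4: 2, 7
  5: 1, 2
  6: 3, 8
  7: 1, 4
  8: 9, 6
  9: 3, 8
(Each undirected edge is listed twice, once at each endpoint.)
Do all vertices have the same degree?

Yes

Degrees: 1:2, 2:2, 3:2, 4:2, 5:2, 6:2, 7:2, 8:2, 9:2
All degrees equal 2; the graph is regular.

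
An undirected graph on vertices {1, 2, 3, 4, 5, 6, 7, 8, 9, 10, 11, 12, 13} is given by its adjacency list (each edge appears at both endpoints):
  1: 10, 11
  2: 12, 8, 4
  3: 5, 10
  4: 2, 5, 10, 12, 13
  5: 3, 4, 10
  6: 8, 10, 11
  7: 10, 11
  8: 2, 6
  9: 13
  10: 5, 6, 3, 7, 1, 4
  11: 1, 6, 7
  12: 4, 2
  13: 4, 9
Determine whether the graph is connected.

Starting from 1 and exploring outward reaches every vertex (1, 10, 11, 4, 6, 3, 7, 5, 13, 2, 12, 8, 9); the graph is connected.

Yes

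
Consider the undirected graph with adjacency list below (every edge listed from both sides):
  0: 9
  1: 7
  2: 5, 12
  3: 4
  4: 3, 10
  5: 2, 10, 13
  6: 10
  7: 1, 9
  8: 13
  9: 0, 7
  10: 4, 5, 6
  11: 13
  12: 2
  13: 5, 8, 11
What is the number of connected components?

Component: {0, 1, 7, 9}
Component: {2, 3, 4, 5, 6, 8, 10, 11, 12, 13}

2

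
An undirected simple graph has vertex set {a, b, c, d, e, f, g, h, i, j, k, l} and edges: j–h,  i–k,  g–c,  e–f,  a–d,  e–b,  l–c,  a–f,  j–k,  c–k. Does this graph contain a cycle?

No

|V| = 12, |E| = 10, number of components = 2.
Since 10 = 12 - 2, the graph is a forest and contains no cycle.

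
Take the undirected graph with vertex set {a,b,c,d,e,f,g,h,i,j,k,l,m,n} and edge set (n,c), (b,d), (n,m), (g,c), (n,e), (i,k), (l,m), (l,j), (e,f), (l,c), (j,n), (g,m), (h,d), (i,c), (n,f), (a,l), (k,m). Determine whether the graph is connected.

Component: {b, d, h}
Component: {a, c, e, f, g, i, j, k, l, m, n}
There are 2 separate components, so the graph is not connected.

No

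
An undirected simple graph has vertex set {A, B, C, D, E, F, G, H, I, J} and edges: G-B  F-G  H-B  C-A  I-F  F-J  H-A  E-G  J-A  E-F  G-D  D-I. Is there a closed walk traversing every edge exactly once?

Degrees: A:3, B:2, C:1, D:2, E:2, F:4, G:4, H:2, I:2, J:2
Vertices with odd degree: A, C. An Eulerian circuit requires all degrees even.

No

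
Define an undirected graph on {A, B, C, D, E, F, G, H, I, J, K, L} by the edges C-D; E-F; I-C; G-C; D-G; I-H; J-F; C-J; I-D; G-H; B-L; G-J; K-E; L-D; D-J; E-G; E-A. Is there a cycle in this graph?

|V| = 12, |E| = 17, number of components = 1.
One cycle is D-I-C-G-D.

Yes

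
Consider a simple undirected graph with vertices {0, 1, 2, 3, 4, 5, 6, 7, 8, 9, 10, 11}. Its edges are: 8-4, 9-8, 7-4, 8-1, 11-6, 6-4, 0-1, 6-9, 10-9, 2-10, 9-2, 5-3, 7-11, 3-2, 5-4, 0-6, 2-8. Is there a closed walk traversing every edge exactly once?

Degrees: 0:2, 1:2, 2:4, 3:2, 4:4, 5:2, 6:4, 7:2, 8:4, 9:4, 10:2, 11:2
All degrees are even and the non-isolated vertices are connected — an Eulerian circuit exists.

Yes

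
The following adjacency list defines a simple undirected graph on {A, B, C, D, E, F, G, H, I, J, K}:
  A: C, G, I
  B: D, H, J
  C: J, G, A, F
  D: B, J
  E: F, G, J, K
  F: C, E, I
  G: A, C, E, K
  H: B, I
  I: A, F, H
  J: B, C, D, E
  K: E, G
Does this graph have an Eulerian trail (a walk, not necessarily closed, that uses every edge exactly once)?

Degrees: A:3, B:3, C:4, D:2, E:4, F:3, G:4, H:2, I:3, J:4, K:2
Odd-degree vertices: A, B, F, I (4 total).
With 4 odd-degree vertices (more than two), no single trail can use every edge.

No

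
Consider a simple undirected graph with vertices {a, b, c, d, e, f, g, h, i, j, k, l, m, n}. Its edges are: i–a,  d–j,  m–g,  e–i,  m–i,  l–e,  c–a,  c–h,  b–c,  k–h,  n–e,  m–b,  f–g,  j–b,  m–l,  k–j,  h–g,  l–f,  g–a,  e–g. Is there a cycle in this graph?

Yes

|V| = 14, |E| = 20, number of components = 1.
One cycle is g-e-i-m-g.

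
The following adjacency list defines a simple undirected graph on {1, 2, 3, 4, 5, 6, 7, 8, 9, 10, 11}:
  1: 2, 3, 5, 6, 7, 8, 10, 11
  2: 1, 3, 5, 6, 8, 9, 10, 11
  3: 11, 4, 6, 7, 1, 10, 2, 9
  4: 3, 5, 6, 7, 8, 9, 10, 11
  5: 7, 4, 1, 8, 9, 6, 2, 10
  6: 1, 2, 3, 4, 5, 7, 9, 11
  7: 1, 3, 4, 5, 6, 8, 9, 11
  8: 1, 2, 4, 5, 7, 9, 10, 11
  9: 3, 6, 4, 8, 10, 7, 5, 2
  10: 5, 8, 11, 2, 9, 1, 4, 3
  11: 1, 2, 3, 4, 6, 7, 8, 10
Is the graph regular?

Yes

Degrees: 1:8, 2:8, 3:8, 4:8, 5:8, 6:8, 7:8, 8:8, 9:8, 10:8, 11:8
Every vertex has degree 8, so the graph is 8-regular.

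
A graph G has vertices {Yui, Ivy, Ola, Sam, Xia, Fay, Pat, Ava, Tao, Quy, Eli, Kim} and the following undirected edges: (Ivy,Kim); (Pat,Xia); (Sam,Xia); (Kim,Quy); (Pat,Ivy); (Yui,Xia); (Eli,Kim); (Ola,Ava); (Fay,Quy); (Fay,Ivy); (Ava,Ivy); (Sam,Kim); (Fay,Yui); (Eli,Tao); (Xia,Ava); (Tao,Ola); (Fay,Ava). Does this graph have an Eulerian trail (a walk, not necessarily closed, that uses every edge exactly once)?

Degrees: Yui:2, Ivy:4, Ola:2, Sam:2, Xia:4, Fay:4, Pat:2, Ava:4, Tao:2, Quy:2, Eli:2, Kim:4
Odd-degree vertices: none (0 total).
The non-isolated vertices are connected and exactly 0 have odd degree, so an Eulerian trail exists.

Yes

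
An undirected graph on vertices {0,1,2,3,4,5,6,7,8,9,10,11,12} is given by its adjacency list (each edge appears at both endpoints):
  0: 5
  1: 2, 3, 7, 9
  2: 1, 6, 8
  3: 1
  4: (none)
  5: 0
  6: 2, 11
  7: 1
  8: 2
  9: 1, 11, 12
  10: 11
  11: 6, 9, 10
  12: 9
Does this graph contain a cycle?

|V| = 13, |E| = 11, number of components = 3.
Since 11 > 13 - 3, a cycle must exist; for instance 1-9-11-6-2-1.

Yes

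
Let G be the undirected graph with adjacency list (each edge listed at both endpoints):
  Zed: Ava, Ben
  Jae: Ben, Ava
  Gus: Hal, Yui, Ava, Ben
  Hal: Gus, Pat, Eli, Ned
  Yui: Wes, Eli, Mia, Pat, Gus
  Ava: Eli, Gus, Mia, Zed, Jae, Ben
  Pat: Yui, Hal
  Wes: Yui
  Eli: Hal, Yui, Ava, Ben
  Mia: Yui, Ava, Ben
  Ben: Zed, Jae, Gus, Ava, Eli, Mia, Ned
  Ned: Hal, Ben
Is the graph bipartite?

No

Zed-Ava-Ben-Zed is an odd cycle (length 3), and a bipartite graph can contain only even cycles.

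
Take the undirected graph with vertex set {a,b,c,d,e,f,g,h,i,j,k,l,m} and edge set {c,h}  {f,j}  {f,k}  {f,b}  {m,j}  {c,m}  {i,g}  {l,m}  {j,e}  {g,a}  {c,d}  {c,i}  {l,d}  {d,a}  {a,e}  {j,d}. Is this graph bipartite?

c-i-g-a-d-c is an odd cycle (length 5), and a bipartite graph can contain only even cycles.

No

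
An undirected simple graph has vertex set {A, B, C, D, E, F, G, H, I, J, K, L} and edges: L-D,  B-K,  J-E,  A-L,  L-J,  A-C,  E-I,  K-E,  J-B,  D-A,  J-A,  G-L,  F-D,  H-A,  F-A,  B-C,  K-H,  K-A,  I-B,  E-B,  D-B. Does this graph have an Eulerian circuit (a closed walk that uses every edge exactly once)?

Degrees: A:7, B:6, C:2, D:4, E:4, F:2, G:1, H:2, I:2, J:4, K:4, L:4
A, G have odd degree; an Eulerian circuit needs every degree to be even, so none exists.

No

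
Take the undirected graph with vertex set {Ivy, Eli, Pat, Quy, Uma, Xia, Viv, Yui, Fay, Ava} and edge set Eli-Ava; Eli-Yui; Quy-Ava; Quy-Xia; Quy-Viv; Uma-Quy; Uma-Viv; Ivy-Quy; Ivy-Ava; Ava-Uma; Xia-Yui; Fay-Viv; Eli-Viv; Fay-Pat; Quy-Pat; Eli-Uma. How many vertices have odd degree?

Degrees: Ivy:2, Eli:4, Pat:2, Quy:6, Uma:4, Xia:2, Viv:4, Yui:2, Fay:2, Ava:4
Odd-degree vertices: none.

0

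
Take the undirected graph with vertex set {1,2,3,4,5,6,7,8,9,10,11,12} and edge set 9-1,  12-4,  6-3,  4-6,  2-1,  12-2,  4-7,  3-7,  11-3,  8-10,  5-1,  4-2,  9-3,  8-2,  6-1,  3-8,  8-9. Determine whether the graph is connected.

Yes

Starting from 1 and exploring outward reaches every vertex (1, 9, 5, 6, 2, 8, 3, 4, 12, 10, 11, 7); the graph is connected.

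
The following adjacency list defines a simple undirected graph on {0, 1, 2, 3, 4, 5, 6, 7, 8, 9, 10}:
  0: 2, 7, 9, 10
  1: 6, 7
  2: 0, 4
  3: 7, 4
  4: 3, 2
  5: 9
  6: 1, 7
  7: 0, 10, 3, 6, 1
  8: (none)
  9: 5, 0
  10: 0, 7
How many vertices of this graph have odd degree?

2

Degrees: 0:4, 1:2, 2:2, 3:2, 4:2, 5:1, 6:2, 7:5, 8:0, 9:2, 10:2
Odd-degree vertices: 5, 7.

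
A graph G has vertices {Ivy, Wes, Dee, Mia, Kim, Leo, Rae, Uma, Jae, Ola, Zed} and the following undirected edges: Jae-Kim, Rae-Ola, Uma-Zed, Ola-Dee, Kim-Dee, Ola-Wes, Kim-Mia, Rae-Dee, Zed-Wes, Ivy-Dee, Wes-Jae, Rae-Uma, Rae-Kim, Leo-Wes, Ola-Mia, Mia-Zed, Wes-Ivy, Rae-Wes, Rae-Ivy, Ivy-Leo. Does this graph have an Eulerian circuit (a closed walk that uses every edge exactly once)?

No

Degrees: Ivy:4, Wes:6, Dee:4, Mia:3, Kim:4, Leo:2, Rae:6, Uma:2, Jae:2, Ola:4, Zed:3
Vertices with odd degree: Mia, Zed. An Eulerian circuit requires all degrees even.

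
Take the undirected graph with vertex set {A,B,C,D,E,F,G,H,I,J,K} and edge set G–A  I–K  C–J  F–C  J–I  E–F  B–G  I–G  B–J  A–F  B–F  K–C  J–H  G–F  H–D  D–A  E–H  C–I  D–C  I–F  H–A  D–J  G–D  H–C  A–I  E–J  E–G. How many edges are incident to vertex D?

Neighbors of D: A, C, G, H, J.

5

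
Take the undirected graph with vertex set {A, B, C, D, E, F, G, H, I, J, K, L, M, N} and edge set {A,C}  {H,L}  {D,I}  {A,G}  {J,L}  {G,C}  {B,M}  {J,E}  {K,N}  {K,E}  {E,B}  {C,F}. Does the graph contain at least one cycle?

|V| = 14, |E| = 12, number of components = 3.
Since 12 > 14 - 3, a cycle must exist; for instance A-C-G-A.

Yes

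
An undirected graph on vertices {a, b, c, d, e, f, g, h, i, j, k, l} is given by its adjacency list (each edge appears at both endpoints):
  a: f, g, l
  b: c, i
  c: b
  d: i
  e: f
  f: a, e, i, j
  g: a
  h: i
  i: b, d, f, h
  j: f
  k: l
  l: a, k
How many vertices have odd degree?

8

Degrees: a:3, b:2, c:1, d:1, e:1, f:4, g:1, h:1, i:4, j:1, k:1, l:2
Odd-degree vertices: a, c, d, e, g, h, j, k.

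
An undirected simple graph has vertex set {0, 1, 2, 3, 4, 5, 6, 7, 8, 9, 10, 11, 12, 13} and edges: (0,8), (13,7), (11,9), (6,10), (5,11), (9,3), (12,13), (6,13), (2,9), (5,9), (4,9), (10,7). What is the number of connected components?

Component: {1}
Component: {0, 8}
Component: {6, 7, 10, 12, 13}
Component: {2, 3, 4, 5, 9, 11}

4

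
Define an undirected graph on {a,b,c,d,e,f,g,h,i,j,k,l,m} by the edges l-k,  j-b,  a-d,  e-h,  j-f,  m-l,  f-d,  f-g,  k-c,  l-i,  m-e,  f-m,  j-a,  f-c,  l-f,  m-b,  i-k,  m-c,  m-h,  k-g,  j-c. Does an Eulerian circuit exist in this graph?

Degrees: a:2, b:2, c:4, d:2, e:2, f:6, g:2, h:2, i:2, j:4, k:4, l:4, m:6
Every vertex has even degree and the edges form a single connected piece, so an Eulerian circuit exists.

Yes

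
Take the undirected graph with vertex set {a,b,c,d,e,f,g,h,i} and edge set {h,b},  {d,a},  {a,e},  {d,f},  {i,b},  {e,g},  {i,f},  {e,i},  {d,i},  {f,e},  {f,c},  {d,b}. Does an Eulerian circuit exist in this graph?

Degrees: a:2, b:3, c:1, d:4, e:4, f:4, g:1, h:1, i:4
b, c, g, h have odd degree; an Eulerian circuit needs every degree to be even, so none exists.

No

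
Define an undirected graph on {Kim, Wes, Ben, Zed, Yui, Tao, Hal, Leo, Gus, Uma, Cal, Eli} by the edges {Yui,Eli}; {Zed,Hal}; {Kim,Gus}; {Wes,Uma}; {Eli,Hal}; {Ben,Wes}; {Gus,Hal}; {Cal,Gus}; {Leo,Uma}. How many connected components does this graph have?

Component: {Tao}
Component: {Wes, Ben, Leo, Uma}
Component: {Kim, Zed, Yui, Hal, Gus, Cal, Eli}

3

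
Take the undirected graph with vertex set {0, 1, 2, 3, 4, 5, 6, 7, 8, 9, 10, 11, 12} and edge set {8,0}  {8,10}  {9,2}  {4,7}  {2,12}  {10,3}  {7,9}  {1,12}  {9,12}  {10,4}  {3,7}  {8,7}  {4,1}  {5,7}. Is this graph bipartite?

The cycle 2-9-12-2 has length 3, which is odd, so the graph is not bipartite.

No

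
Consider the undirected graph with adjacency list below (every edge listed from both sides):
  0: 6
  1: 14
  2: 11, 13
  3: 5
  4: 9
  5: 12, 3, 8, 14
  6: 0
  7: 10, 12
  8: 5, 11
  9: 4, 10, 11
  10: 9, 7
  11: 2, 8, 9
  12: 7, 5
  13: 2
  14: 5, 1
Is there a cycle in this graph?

The graph has 15 vertices, 14 edges, and 2 connected components.
Since 14 > 15 - 2, a cycle must exist; for instance 5-8-11-9-10-7-12-5.

Yes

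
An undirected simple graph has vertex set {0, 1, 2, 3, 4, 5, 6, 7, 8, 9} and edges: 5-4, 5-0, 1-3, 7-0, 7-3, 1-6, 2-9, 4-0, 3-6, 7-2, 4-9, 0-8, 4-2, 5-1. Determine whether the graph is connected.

Yes

Starting from 0 and exploring outward reaches every vertex (0, 7, 5, 8, 4, 2, 3, 1, 9, 6); the graph is connected.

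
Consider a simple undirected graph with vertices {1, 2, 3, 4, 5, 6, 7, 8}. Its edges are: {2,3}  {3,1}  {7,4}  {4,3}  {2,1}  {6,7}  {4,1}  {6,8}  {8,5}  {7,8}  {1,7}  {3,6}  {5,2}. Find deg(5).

Neighbors of 5: 2, 8.

2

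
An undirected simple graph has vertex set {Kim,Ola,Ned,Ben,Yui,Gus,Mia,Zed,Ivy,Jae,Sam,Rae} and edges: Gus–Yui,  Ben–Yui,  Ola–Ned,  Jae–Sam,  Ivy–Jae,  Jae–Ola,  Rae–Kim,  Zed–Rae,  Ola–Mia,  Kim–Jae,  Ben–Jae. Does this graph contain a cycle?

|V| = 12, |E| = 11, number of components = 1.
Since 11 = 12 - 1, the graph is a forest and contains no cycle.

No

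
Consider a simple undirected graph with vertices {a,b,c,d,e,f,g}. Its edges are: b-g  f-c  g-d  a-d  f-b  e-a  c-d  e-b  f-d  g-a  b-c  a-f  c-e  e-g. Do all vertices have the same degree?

Yes

Degrees: a:4, b:4, c:4, d:4, e:4, f:4, g:4
Every vertex has degree 4, so the graph is 4-regular.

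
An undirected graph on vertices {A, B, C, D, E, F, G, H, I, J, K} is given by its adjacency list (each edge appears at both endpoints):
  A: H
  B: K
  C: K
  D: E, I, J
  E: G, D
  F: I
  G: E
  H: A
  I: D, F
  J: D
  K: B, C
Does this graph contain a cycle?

No

The graph has 11 vertices, 8 edges, and 3 connected components.
A forest on 11 vertices with 3 components has exactly 8 edges, which matches — so no cycle.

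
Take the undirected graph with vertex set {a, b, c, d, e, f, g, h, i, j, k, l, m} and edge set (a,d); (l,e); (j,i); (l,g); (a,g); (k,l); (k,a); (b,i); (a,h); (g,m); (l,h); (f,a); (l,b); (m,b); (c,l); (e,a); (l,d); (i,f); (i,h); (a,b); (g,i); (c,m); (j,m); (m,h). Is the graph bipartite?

Yes

Color {b, c, d, e, f, g, h, j, k} black and {a, i, l, m} white. No edge joins two same-colored vertices, so the graph is bipartite.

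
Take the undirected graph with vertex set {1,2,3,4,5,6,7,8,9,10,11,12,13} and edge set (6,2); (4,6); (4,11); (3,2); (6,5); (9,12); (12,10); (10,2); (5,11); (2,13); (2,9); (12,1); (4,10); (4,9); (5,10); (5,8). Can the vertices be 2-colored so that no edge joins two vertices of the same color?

Yes

Color {2, 4, 5, 7, 12} black and {1, 3, 6, 8, 9, 10, 11, 13} white. No edge joins two same-colored vertices, so the graph is bipartite.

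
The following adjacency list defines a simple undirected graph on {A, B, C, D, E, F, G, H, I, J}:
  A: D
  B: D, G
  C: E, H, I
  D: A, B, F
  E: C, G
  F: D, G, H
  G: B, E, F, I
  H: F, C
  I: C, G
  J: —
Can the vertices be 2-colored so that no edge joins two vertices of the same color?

No

The cycle G-F-H-C-I-G has length 5, which is odd, so the graph is not bipartite.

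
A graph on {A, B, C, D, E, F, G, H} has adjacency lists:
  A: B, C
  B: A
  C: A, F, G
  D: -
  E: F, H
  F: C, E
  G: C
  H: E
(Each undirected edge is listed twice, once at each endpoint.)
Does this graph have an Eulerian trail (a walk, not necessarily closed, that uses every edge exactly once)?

No

Degrees: A:2, B:1, C:3, D:0, E:2, F:2, G:1, H:1
Odd-degree vertices: B, C, G, H (4 total).
With 4 odd-degree vertices (more than two), no single trail can use every edge.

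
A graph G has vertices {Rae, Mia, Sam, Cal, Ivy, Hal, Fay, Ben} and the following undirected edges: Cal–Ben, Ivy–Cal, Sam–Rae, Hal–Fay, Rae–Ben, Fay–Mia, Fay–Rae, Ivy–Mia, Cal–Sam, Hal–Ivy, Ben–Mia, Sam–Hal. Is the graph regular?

Degrees: Rae:3, Mia:3, Sam:3, Cal:3, Ivy:3, Hal:3, Fay:3, Ben:3
Every vertex has degree 3, so the graph is 3-regular.

Yes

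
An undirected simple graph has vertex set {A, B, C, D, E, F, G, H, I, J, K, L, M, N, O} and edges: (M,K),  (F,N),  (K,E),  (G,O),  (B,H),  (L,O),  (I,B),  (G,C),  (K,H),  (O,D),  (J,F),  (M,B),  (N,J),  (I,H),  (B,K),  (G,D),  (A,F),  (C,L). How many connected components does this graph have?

Component: {A, F, J, N}
Component: {C, D, G, L, O}
Component: {B, E, H, I, K, M}

3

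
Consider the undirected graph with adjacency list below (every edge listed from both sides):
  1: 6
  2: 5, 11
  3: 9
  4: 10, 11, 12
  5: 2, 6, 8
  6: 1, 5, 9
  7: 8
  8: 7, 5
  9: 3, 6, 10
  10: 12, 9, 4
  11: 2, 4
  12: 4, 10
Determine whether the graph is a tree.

The graph has 12 vertices and 13 edges.
Connected but with 13 > 11 edges, so it has a cycle and is not a tree.

No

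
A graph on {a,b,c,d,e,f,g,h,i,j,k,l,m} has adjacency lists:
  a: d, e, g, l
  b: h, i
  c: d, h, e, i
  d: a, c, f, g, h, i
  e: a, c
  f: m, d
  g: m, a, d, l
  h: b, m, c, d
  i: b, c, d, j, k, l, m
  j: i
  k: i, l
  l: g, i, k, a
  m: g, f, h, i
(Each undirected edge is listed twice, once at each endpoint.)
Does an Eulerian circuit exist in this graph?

Degrees: a:4, b:2, c:4, d:6, e:2, f:2, g:4, h:4, i:7, j:1, k:2, l:4, m:4
i, j have odd degree; an Eulerian circuit needs every degree to be even, so none exists.

No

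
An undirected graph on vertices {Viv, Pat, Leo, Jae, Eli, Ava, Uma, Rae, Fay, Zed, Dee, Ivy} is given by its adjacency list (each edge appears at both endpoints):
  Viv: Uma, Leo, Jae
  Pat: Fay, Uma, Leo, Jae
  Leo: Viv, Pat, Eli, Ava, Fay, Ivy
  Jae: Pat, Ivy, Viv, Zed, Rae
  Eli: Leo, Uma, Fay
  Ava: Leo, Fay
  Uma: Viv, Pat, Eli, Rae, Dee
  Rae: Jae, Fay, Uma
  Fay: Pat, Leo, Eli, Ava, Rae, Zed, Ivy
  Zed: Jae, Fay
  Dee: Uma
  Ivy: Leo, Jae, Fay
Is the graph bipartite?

No

Fay-Leo-Ivy-Fay is an odd cycle (length 3), and a bipartite graph can contain only even cycles.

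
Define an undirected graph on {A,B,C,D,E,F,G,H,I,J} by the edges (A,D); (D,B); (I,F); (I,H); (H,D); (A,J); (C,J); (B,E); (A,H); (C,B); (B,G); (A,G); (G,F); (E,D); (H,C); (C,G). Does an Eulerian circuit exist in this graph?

Yes

Degrees: A:4, B:4, C:4, D:4, E:2, F:2, G:4, H:4, I:2, J:2
Every vertex has even degree and the edges form a single connected piece, so an Eulerian circuit exists.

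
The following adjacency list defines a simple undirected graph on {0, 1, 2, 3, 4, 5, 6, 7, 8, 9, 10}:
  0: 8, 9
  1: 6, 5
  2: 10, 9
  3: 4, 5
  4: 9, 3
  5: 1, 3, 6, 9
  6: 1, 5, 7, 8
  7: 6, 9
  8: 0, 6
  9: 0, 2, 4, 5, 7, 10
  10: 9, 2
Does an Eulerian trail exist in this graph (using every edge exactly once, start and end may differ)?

Degrees: 0:2, 1:2, 2:2, 3:2, 4:2, 5:4, 6:4, 7:2, 8:2, 9:6, 10:2
Odd-degree vertices: none (0 total).
The non-isolated vertices are connected and exactly 0 have odd degree, so an Eulerian trail exists.

Yes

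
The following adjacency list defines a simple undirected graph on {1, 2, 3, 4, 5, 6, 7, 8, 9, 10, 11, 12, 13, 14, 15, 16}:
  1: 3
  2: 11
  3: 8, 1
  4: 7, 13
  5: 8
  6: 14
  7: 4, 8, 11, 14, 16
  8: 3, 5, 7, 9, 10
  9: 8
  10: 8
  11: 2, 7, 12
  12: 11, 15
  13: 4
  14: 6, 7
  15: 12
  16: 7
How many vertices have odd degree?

Degrees: 1:1, 2:1, 3:2, 4:2, 5:1, 6:1, 7:5, 8:5, 9:1, 10:1, 11:3, 12:2, 13:1, 14:2, 15:1, 16:1
Odd-degree vertices: 1, 2, 5, 6, 7, 8, 9, 10, 11, 13, 15, 16.

12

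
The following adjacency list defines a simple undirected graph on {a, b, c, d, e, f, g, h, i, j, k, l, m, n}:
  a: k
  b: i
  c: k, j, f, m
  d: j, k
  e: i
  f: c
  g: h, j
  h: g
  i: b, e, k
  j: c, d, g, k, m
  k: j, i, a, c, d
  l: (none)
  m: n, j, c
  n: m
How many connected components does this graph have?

Component: {l}
Component: {a, b, c, d, e, f, g, h, i, j, k, m, n}

2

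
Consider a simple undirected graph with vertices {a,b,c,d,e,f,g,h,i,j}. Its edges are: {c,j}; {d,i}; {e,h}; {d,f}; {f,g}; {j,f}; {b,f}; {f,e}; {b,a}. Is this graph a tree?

Yes

|V| = 10, |E| = 9.
Connected and |E| = |V| - 1, which characterizes a tree.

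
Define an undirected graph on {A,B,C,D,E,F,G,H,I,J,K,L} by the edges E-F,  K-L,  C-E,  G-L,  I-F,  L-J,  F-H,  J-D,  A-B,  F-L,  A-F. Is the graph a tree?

|V| = 12, |E| = 11.
It is connected with exactly 11 edges, hence acyclic — it is a tree.

Yes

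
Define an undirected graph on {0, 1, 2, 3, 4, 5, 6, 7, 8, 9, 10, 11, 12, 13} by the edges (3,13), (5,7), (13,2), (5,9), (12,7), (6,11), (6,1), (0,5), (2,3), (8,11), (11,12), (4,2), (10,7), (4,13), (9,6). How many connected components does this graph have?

Component: {2, 3, 4, 13}
Component: {0, 1, 5, 6, 7, 8, 9, 10, 11, 12}

2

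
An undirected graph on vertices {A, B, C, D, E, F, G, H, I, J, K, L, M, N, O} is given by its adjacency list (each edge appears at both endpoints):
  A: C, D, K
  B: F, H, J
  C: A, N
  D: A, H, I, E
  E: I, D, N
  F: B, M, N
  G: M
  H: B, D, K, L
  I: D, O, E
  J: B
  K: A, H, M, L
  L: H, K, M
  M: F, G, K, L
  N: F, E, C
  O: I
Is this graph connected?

Starting from A and exploring outward reaches every vertex (A, K, D, C, H, L, M, I, E, N, B, G, F, O, J); the graph is connected.

Yes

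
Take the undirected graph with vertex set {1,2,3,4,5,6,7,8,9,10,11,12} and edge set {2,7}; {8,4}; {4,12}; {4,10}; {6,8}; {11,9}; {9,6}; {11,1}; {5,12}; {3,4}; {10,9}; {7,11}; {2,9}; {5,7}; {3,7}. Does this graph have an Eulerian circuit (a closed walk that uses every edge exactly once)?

No

Degrees: 1:1, 2:2, 3:2, 4:4, 5:2, 6:2, 7:4, 8:2, 9:4, 10:2, 11:3, 12:2
Vertices with odd degree: 1, 11. An Eulerian circuit requires all degrees even.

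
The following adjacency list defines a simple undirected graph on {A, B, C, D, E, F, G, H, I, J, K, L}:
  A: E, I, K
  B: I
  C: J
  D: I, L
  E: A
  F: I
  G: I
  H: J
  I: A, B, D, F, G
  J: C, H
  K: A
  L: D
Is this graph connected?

No

Component: {C, H, J}
Component: {A, B, D, E, F, G, I, K, L}
There are 2 separate components, so the graph is not connected.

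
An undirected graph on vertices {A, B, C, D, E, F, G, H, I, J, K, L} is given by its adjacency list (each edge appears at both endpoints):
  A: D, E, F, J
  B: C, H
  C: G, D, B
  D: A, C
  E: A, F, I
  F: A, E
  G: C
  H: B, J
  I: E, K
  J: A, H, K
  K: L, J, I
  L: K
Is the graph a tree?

The graph has 12 vertices and 14 edges.
A tree on 12 vertices has exactly 11 edges; this graph has 14, so it contains a cycle and is not a tree.

No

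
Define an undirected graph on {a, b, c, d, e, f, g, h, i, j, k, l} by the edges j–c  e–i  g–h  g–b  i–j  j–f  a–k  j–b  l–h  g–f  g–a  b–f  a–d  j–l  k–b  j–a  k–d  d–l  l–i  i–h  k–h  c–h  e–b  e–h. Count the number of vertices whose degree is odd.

4

Degrees: a:4, b:5, c:2, d:3, e:3, f:3, g:4, h:6, i:4, j:6, k:4, l:4
Odd-degree vertices: b, d, e, f.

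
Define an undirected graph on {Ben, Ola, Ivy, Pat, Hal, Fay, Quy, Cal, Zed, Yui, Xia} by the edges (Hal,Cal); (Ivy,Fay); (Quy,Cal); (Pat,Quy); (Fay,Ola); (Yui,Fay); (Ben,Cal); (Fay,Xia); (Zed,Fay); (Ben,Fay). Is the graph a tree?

Yes

The graph has 11 vertices and 10 edges.
It is connected with exactly 10 edges, hence acyclic — it is a tree.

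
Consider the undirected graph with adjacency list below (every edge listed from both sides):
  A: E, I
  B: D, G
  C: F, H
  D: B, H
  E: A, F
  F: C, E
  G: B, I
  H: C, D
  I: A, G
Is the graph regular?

Yes

Degrees: A:2, B:2, C:2, D:2, E:2, F:2, G:2, H:2, I:2
All degrees equal 2; the graph is regular.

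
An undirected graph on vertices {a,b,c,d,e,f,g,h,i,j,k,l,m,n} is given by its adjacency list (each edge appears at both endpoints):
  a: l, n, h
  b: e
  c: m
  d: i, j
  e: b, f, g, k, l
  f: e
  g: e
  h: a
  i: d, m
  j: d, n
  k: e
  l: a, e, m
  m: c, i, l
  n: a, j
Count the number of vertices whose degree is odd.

Degrees: a:3, b:1, c:1, d:2, e:5, f:1, g:1, h:1, i:2, j:2, k:1, l:3, m:3, n:2
Odd-degree vertices: a, b, c, e, f, g, h, k, l, m.

10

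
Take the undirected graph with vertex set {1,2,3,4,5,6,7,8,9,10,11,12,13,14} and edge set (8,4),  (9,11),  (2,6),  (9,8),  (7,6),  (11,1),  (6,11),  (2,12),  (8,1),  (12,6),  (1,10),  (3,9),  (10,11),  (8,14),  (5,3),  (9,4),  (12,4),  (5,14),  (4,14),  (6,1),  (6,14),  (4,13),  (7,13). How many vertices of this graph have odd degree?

2

Degrees: 1:4, 2:2, 3:2, 4:5, 5:2, 6:6, 7:2, 8:4, 9:4, 10:2, 11:4, 12:3, 13:2, 14:4
Odd-degree vertices: 4, 12.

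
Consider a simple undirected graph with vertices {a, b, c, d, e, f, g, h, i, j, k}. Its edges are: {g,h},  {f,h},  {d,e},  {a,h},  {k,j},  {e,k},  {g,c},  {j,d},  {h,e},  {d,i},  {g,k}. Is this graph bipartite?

Yes

Color {b, c, d, h, k} black and {a, e, f, g, i, j} white. No edge joins two same-colored vertices, so the graph is bipartite.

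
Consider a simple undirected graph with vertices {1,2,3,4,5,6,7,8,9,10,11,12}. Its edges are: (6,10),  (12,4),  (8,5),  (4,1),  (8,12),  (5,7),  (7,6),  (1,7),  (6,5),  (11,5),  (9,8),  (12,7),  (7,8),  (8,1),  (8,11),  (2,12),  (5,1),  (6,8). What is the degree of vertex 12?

Neighbors of 12: 2, 4, 7, 8.

4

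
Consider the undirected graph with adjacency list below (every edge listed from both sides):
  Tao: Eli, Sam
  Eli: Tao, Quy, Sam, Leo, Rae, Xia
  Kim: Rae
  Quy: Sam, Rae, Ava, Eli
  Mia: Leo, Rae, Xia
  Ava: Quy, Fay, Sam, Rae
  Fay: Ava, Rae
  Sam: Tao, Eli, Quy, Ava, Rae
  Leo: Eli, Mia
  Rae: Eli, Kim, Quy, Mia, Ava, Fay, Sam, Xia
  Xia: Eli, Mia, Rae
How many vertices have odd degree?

4

Degrees: Tao:2, Eli:6, Kim:1, Quy:4, Mia:3, Ava:4, Fay:2, Sam:5, Leo:2, Rae:8, Xia:3
Odd-degree vertices: Kim, Mia, Sam, Xia.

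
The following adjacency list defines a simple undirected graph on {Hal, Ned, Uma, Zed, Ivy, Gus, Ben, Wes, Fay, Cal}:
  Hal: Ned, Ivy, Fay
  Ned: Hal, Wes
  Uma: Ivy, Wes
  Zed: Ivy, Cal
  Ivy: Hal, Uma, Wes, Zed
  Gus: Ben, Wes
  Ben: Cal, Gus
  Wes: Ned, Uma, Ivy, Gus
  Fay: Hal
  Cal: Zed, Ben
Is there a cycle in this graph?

|V| = 10, |E| = 12, number of components = 1.
Since 12 > 10 - 1, a cycle must exist; for instance Ivy-Wes-Gus-Ben-Cal-Zed-Ivy.

Yes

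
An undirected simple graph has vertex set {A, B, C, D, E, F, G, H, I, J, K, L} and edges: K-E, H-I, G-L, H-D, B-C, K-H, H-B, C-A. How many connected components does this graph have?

Component: {F}
Component: {J}
Component: {G, L}
Component: {A, B, C, D, E, H, I, K}

4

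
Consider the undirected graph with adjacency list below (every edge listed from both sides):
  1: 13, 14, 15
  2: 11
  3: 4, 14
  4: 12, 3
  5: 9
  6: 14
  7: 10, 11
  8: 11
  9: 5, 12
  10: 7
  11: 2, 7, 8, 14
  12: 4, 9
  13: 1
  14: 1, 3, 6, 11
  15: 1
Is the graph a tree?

Yes

|V| = 15, |E| = 14.
Connected and |E| = |V| - 1, which characterizes a tree.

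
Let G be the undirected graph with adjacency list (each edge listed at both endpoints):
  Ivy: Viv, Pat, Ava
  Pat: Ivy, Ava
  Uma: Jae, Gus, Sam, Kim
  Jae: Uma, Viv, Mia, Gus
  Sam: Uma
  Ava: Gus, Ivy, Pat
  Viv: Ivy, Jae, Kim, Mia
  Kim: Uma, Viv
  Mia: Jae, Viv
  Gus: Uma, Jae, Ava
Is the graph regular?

No

Degrees: Ivy:3, Pat:2, Uma:4, Jae:4, Sam:1, Ava:3, Viv:4, Kim:2, Mia:2, Gus:3
Degrees are not all equal (e.g. deg(Sam)=1 but deg(Uma)=4); not regular.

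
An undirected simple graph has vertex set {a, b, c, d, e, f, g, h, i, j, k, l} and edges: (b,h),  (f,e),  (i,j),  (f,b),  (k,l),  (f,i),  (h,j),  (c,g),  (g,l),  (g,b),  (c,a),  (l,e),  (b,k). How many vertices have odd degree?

Degrees: a:1, b:4, c:2, d:0, e:2, f:3, g:3, h:2, i:2, j:2, k:2, l:3
Odd-degree vertices: a, f, g, l.

4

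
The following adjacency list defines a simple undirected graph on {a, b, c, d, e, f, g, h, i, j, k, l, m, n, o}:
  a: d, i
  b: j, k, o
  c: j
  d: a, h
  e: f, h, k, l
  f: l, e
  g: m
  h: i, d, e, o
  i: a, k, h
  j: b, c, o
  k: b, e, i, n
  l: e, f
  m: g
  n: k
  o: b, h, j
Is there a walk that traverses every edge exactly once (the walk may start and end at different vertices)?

Degrees: a:2, b:3, c:1, d:2, e:4, f:2, g:1, h:4, i:3, j:3, k:4, l:2, m:1, n:1, o:3
Odd-degree vertices: b, c, g, i, j, m, n, o (8 total).
An Eulerian trail requires 0 or 2 odd-degree vertices; here there are 8.

No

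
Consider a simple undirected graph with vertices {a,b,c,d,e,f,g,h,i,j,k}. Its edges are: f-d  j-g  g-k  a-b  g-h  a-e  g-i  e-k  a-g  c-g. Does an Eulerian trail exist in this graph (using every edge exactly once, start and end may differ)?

No

Degrees: a:3, b:1, c:1, d:1, e:2, f:1, g:6, h:1, i:1, j:1, k:2
Odd-degree vertices: a, b, c, d, f, h, i, j (8 total).
With 8 odd-degree vertices (more than two), no single trail can use every edge.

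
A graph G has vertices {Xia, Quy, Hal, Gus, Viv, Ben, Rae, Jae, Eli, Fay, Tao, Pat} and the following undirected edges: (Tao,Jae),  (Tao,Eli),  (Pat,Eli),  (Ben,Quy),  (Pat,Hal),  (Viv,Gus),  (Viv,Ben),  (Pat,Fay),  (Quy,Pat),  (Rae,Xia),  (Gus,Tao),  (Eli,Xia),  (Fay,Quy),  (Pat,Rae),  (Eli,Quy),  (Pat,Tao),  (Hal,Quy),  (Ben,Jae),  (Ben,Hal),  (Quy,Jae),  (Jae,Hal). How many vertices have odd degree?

Degrees: Xia:2, Quy:6, Hal:4, Gus:2, Viv:2, Ben:4, Rae:2, Jae:4, Eli:4, Fay:2, Tao:4, Pat:6
Odd-degree vertices: none.

0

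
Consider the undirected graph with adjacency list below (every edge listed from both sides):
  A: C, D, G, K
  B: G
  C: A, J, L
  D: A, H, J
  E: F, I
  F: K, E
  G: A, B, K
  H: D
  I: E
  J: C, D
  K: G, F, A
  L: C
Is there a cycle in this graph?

Yes

|V| = 12, |E| = 13, number of components = 1.
One cycle is A-D-J-C-A.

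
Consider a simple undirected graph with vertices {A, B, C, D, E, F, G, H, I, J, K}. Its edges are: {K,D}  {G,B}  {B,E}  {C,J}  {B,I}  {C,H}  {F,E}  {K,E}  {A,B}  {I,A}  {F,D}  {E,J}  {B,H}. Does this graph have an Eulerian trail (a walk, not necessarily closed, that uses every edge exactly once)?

Yes

Degrees: A:2, B:5, C:2, D:2, E:4, F:2, G:1, H:2, I:2, J:2, K:2
Odd-degree vertices: B, G (2 total).
With 2 odd-degree vertices and all edges in one connected piece, an Eulerian trail exists (from B to G).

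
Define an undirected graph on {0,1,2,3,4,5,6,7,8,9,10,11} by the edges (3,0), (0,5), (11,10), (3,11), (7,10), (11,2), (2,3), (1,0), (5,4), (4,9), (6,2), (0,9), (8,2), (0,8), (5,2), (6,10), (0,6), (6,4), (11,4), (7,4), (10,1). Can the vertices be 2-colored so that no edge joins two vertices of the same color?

2-3-11-2 is an odd cycle (length 3), and a bipartite graph can contain only even cycles.

No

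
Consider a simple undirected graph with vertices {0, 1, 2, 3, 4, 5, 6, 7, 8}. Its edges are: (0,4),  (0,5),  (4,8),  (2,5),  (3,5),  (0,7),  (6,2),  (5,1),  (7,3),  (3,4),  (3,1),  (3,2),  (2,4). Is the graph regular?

Degrees: 0:3, 1:2, 2:4, 3:5, 4:4, 5:4, 6:1, 7:2, 8:1
Vertex 6 has degree 1 while 3 has degree 5, so the graph is not regular.

No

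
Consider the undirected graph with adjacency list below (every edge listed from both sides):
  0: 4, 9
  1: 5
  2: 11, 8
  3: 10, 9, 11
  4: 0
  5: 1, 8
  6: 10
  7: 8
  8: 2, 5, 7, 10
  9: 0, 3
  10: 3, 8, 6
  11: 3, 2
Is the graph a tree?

No

The graph has 12 vertices and 12 edges.
A tree on 12 vertices has exactly 11 edges; this graph has 12, so it contains a cycle and is not a tree.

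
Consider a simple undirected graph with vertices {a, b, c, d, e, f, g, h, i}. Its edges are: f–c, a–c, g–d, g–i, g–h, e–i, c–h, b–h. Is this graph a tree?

Yes

The graph has 9 vertices and 8 edges.
Connected and |E| = |V| - 1, which characterizes a tree.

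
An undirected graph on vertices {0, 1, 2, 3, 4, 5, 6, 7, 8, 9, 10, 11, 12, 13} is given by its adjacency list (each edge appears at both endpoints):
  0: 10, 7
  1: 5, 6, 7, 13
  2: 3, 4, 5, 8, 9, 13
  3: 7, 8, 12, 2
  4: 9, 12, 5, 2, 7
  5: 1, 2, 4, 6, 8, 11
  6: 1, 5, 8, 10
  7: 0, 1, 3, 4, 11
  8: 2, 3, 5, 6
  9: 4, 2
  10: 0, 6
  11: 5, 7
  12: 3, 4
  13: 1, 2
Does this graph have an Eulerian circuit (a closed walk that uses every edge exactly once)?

Degrees: 0:2, 1:4, 2:6, 3:4, 4:5, 5:6, 6:4, 7:5, 8:4, 9:2, 10:2, 11:2, 12:2, 13:2
Vertices with odd degree: 4, 7. An Eulerian circuit requires all degrees even.

No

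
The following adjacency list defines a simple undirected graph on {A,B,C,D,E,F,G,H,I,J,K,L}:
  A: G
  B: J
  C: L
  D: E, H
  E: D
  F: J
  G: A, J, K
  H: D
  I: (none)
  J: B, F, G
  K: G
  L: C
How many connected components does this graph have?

Component: {I}
Component: {C, L}
Component: {D, E, H}
Component: {A, B, F, G, J, K}

4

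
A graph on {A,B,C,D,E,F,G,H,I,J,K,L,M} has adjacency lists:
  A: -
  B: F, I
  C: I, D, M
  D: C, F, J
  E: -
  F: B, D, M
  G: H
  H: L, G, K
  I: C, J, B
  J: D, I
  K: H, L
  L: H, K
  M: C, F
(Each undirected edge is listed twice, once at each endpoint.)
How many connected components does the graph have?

4

Component: {A}
Component: {E}
Component: {G, H, K, L}
Component: {B, C, D, F, I, J, M}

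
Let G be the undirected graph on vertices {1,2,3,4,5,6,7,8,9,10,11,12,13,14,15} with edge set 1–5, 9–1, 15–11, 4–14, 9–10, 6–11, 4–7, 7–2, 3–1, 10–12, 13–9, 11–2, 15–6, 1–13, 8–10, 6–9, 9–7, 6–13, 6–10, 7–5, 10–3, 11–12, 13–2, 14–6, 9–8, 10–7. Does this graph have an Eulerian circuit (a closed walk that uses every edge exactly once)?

No

Degrees: 1:4, 2:3, 3:2, 4:2, 5:2, 6:6, 7:5, 8:2, 9:6, 10:6, 11:4, 12:2, 13:4, 14:2, 15:2
2, 7 have odd degree; an Eulerian circuit needs every degree to be even, so none exists.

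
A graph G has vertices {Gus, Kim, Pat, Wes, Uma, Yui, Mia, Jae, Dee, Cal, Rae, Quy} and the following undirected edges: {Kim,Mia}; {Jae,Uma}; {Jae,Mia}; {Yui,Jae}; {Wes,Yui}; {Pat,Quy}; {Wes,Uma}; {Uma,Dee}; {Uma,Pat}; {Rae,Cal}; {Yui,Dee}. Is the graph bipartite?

Yes

A valid 2-coloring puts {Gus, Uma, Yui, Mia, Rae, Quy} on one side and {Kim, Pat, Wes, Jae, Dee, Cal} on the other; every edge crosses between the two sides.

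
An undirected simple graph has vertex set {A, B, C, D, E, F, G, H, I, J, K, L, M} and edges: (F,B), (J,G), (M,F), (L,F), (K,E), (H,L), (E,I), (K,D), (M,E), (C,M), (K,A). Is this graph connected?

Component: {G, J}
Component: {A, B, C, D, E, F, H, I, K, L, M}
No edge joins these 2 groups, so the graph is disconnected.

No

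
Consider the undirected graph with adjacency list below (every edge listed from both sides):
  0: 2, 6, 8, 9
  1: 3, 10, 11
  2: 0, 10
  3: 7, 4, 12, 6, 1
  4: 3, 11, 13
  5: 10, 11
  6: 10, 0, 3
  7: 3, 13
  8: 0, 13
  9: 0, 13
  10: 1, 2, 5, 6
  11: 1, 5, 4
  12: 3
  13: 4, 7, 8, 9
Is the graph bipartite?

A valid 2-coloring puts {1, 2, 4, 5, 6, 7, 8, 9, 12} on one side and {0, 3, 10, 11, 13} on the other; every edge crosses between the two sides.

Yes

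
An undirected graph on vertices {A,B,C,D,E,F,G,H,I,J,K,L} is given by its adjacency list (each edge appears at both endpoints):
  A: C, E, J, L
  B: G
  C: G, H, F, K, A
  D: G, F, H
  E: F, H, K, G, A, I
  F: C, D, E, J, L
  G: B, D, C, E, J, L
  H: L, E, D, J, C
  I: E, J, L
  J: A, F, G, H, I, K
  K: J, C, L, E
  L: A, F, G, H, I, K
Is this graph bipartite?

Yes

A valid 2-coloring puts {B, C, D, E, J, L} on one side and {A, F, G, H, I, K} on the other; every edge crosses between the two sides.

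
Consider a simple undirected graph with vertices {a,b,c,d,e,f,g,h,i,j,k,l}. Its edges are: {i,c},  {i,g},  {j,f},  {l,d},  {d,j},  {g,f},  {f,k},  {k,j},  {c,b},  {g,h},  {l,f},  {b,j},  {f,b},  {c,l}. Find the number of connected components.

3

Component: {a}
Component: {e}
Component: {b, c, d, f, g, h, i, j, k, l}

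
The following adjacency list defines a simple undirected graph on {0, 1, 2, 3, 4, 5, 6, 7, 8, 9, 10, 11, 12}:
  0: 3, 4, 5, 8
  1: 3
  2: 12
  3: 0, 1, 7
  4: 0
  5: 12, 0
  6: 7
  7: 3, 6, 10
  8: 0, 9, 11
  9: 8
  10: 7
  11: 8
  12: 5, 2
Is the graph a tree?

Yes

|V| = 13, |E| = 12.
Connected and |E| = |V| - 1, which characterizes a tree.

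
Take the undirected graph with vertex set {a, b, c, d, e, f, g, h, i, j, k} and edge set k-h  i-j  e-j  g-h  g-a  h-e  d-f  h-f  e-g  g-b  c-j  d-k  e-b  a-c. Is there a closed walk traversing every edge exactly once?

No

Degrees: a:2, b:2, c:2, d:2, e:4, f:2, g:4, h:4, i:1, j:3, k:2
i, j have odd degree; an Eulerian circuit needs every degree to be even, so none exists.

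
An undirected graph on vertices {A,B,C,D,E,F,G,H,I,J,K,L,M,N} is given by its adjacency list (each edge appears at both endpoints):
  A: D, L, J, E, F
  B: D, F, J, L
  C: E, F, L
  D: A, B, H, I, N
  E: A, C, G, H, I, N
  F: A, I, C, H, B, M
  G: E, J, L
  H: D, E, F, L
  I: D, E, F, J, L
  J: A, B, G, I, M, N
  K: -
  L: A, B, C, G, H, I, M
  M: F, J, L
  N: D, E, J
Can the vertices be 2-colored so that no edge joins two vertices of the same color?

A valid 2-coloring puts {D, E, F, J, K, L} on one side and {A, B, C, G, H, I, M, N} on the other; every edge crosses between the two sides.

Yes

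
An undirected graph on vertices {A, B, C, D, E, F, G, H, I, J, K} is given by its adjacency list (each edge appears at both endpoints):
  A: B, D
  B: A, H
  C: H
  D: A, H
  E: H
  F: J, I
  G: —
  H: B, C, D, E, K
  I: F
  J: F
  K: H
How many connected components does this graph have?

3

Component: {G}
Component: {F, I, J}
Component: {A, B, C, D, E, H, K}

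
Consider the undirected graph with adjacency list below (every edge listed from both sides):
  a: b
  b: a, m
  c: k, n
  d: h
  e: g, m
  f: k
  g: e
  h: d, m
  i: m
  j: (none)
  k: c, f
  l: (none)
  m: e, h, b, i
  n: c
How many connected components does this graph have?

Component: {j}
Component: {l}
Component: {c, f, k, n}
Component: {a, b, d, e, g, h, i, m}

4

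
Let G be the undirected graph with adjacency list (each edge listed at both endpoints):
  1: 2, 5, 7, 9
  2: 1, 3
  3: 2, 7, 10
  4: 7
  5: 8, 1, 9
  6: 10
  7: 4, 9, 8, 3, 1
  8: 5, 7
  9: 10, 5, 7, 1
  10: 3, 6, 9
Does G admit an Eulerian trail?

No

Degrees: 1:4, 2:2, 3:3, 4:1, 5:3, 6:1, 7:5, 8:2, 9:4, 10:3
Odd-degree vertices: 3, 4, 5, 6, 7, 10 (6 total).
An Eulerian trail requires 0 or 2 odd-degree vertices; here there are 6.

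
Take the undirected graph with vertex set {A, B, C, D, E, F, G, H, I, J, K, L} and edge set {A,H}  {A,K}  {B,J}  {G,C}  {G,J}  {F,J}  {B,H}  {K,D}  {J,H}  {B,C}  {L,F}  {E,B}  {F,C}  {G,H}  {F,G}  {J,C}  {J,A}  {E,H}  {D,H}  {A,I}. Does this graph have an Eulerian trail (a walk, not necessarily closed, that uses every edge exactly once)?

Degrees: A:4, B:4, C:4, D:2, E:2, F:4, G:4, H:6, I:1, J:6, K:2, L:1
Odd-degree vertices: I, L (2 total).
The non-isolated vertices are connected and exactly 2 have odd degree, so an Eulerian trail exists (from I to L).

Yes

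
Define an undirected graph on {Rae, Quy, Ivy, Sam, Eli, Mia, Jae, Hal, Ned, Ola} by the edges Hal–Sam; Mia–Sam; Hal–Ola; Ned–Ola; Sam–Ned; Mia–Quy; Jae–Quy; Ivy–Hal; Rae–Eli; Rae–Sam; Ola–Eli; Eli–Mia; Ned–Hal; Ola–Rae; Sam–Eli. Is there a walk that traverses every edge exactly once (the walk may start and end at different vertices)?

Degrees: Rae:3, Quy:2, Ivy:1, Sam:5, Eli:4, Mia:3, Jae:1, Hal:4, Ned:3, Ola:4
Odd-degree vertices: Rae, Ivy, Sam, Mia, Jae, Ned (6 total).
With 6 odd-degree vertices (more than two), no single trail can use every edge.

No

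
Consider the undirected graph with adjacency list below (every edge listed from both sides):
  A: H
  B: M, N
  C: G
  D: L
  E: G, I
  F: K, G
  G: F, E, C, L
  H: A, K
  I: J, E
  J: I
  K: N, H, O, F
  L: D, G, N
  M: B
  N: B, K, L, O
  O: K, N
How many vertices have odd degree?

Degrees: A:1, B:2, C:1, D:1, E:2, F:2, G:4, H:2, I:2, J:1, K:4, L:3, M:1, N:4, O:2
Odd-degree vertices: A, C, D, J, L, M.

6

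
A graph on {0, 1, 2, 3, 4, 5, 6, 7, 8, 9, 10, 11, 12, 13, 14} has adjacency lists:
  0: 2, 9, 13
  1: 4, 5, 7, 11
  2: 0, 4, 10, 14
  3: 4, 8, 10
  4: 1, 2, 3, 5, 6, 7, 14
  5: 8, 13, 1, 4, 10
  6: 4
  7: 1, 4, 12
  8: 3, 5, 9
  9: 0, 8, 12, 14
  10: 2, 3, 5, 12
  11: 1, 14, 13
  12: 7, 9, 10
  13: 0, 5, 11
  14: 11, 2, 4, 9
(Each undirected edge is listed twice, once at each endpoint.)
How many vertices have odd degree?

Degrees: 0:3, 1:4, 2:4, 3:3, 4:7, 5:5, 6:1, 7:3, 8:3, 9:4, 10:4, 11:3, 12:3, 13:3, 14:4
Odd-degree vertices: 0, 3, 4, 5, 6, 7, 8, 11, 12, 13.

10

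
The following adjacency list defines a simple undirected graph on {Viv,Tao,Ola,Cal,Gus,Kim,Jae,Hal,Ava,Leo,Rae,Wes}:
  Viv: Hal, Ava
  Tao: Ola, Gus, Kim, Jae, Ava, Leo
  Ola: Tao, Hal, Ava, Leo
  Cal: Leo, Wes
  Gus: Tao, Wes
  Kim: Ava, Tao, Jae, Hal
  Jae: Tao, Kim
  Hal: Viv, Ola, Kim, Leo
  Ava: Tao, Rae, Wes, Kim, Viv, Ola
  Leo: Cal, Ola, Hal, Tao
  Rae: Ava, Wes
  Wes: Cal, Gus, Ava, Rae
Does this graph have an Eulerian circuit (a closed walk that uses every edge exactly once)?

Degrees: Viv:2, Tao:6, Ola:4, Cal:2, Gus:2, Kim:4, Jae:2, Hal:4, Ava:6, Leo:4, Rae:2, Wes:4
Every vertex has even degree and the edges form a single connected piece, so an Eulerian circuit exists.

Yes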